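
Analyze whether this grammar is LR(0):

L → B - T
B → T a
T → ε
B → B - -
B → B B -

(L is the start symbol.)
No. Shift-reduce conflict between [T → .] and [B → B . - -]

A grammar is LR(0) if no state in the canonical LR(0) collection has:
  - both a shift item (dot before a terminal) and a complete item (shift-reduce conflict), or
  - two or more complete items (reduce-reduce conflict; the accept item [L' → L .] counts as a complete item here).

Augment with L' → L and build the canonical LR(0) collection (I0 = CLOSURE({[L' → . L]}), then GOTO on every symbol after a dot until no new states appear). It has 10 states:
  I0: { [B → . B - -], [B → . B B -], [B → . T a], [L → . B - T], [L' → . L], [T → .] }  — reduce
  I1: { [B → . B - -], [B → . B B -], [B → . T a], [B → B . - -], [B → B . B -], [L → B . - T], [T → .] }  — shift, reduce
  I2: { [L' → L .] }  — accept
  I3: { [B → T . a] }  — shift
  I4: { [B → T a .] }  — reduce
  I5: { [B → B - . -], [L → B - . T], [T → .] }  — shift, reduce
  I6: { [B → . B - -], [B → . B B -], [B → . T a], [B → B . - -], [B → B . B -], [B → B B . -], [T → .] }  — shift, reduce
  I7: { [B → B - . -], [B → B B - .] }  — shift, reduce
  I8: { [B → B - - .] }  — reduce
  I9: { [L → B - T .] }  — reduce

Conflict in state I1:
  Shift-reduce conflict between [T → .] and [B → B . - -]
So the grammar is NOT LR(0).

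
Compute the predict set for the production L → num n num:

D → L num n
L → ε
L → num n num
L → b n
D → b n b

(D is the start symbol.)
{ 'num' }

PREDICT(L → num n num) = (FIRST(RHS) \ {ε}) ∪ (FOLLOW(L) if ε ∈ FIRST(RHS), i.e. RHS ⇒* ε)
FIRST(num n num) = { 'num' }
ε ∉ FIRST(num n num), so FOLLOW(L) is not added.
PREDICT(L → num n num) = { 'num' }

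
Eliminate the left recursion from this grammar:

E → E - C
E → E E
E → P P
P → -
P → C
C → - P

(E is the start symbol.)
E is directly left-recursive. The standard transformation for
  A → A α₁ | ... | A α_m | β₁ | ... | β_n
is
  A  → β₁ A' | ... | β_n A'
  A' → α₁ A' | ... | α_m A' | ε

E → P P becomes E → P P E'
E → E - C becomes E' → - C E'
E → E E becomes E' → E E'
Add E' → ε

Productions for other non-terminals are unchanged:
  P → -
  P → C
  C → - P

Resulting grammar:
E → P P E'
E' → - C E'
E' → E E'
E' → ε
P → -
P → C
C → - P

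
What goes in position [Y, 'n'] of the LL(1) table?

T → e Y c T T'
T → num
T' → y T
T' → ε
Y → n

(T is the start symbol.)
Y → n

To find M[Y, 'n'], we find productions for Y where 'n' is in the predict set (PREDICT(N → α) = (FIRST(α) \ {ε}) ∪ (FOLLOW(N) if α ⇒* ε)).

Y → n: PREDICT = { 'n' }
  'n' is in predict set, so this production goes in M[Y, 'n']

M[Y, 'n'] = Y → n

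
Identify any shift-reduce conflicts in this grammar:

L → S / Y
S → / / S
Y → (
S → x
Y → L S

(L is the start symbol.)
A shift-reduce conflict occurs when an LR(0) state has both:
  - a complete (reduce) item [A → α .] (dot at the end), and
  - a shift item [B → β . c γ] (dot before a terminal).

Augment with L' → L and build the canonical LR(0) collection (I0 = CLOSURE({[L' → . L]}), then GOTO on every symbol after a dot until no new states appear). It has 12 states:
  I0: { [L → . S / Y], [L' → . L], [S → . / / S], [S → . x] }  — shift
  I1: { [S → / . / S] }  — shift
  I2: { [L' → L .] }  — accept
  I3: { [L → S . / Y] }  — shift
  I4: { [S → x .] }  — reduce
  I5: { [L → . S / Y], [L → S / . Y], [S → . / / S], [S → . x], [Y → . (], [Y → . L S] }  — shift
  I6: { [Y → ( .] }  — reduce
  I7: { [S → . / / S], [S → . x], [Y → L . S] }  — shift
  I8: { [L → S / Y .] }  — reduce
  I9: { [Y → L S .] }  — reduce
  I10: { [S → . / / S], [S → . x], [S → / / . S] }  — shift
  I11: { [S → / / S .] }  — reduce

No state contains both a complete item and a shift item.

Answer: No shift-reduce conflicts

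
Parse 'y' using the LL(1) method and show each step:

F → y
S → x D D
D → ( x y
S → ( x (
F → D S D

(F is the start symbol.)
Stack is shown with the top on the left.

Stack  Input  Action
--------------------
F $    y $    output F → y
y $    y $    match 'y'
$      $      accept

The string is accepted.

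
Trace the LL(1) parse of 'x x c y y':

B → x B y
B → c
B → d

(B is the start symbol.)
LL(1) parsing maintains a stack (initially the start symbol over $) and the input. At each step: if the stack top is a terminal, match it against the current input token; if it is a non-terminal N, replace it with the RHS of M[N, lookahead] (the unique production whose predict set contains the lookahead).

Stack is shown with the top on the left.

Stack      Input        Action
------------------------------
B $        x x c y y $  output B → x B y
x B y $    x x c y y $  match 'x'
B y $      x c y y $    output B → x B y
x B y y $  x c y y $    match 'x'
B y y $    c y y $      output B → c
c y y $    c y y $      match 'c'
y y $      y y $        match 'y'
y $        y $          match 'y'
$          $            accept

The string is accepted.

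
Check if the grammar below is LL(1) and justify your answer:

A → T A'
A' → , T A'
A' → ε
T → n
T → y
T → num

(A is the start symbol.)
Yes, the grammar is LL(1).

A grammar is LL(1) if for each non-terminal N with multiple productions, the predict sets of those productions are pairwise disjoint, where PREDICT(N → α) = (FIRST(α) \ {ε}) ∪ (FOLLOW(N) if α ⇒* ε).

Relevant sets:
  FOLLOW(A') = { $ }

For A':
  PREDICT(A' → ',' T A') = { ',' }
  PREDICT(A' → ε) = { $ }
For T:
  PREDICT(T → n) = { 'n' }
  PREDICT(T → y) = { 'y' }
  PREDICT(T → num) = { 'num' }
A has a single production, so nothing to check there.

All predict sets are disjoint. The grammar IS LL(1).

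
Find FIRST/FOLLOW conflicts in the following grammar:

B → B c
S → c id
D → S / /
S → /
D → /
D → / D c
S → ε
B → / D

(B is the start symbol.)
Yes. S → '/' with FOLLOW(S) on { '/' }

A FIRST/FOLLOW conflict occurs when a non-terminal N has a nullable alternative N → β (β ⇒* ε) and another alternative N → α with FIRST(α) ∩ FOLLOW(N) ≠ ∅: on such a lookahead the parser cannot decide between expanding α and letting N vanish via β.

Nullable non-terminals: S.

S: nullable alternative(s) S → ε; FOLLOW(S) = { '/' }
  S → c id: FIRST \ {ε} = { 'c' } — disjoint from FOLLOW(S)
  S → /: FIRST \ {ε} = { '/' } — overlaps FOLLOW(S) on { '/' }: CONFLICT
  S → ε: FIRST \ {ε} = { } — this is the only nullable alternative, skip

B, D have no nullable alternative, so no FIRST/FOLLOW check is needed there.

So the grammar has 1 FIRST/FOLLOW conflict (marked CONFLICT above).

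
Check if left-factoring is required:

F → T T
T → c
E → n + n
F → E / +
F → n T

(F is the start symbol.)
Left-factoring is needed when two productions for the same non-terminal
share a common prefix on the right-hand side.

Productions for F:
  F → T T
  F → E / +
  F → n T

No common prefixes found.

Answer: No, left-factoring is not needed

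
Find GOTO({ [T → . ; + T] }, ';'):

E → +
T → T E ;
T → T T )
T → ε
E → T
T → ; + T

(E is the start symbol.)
{ [T → ; . + T] }

GOTO(I, ';') = CLOSURE({ [A → αX.β] : [A → α.Xβ] ∈ I, X = ';' })

Items with dot before ';', with the dot advanced:
  [T → . ; + T] → [T → ; . + T]
Closure adds nothing (no advanced item has the dot before a non-terminal).

GOTO = { [T → ; . + T] }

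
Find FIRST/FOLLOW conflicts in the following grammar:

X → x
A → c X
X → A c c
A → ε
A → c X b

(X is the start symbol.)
Yes. A → c X with FOLLOW(A) on { 'c' }; A → c X b with FOLLOW(A) on { 'c' }

Nullable non-terminals: A.

A: nullable alternative(s) A → ε; FOLLOW(A) = { 'c' }
  A → c X: FIRST \ {ε} = { 'c' } — overlaps FOLLOW(A) on { 'c' }: CONFLICT
  A → ε: FIRST \ {ε} = { } — this is the only nullable alternative, skip
  A → c X b: FIRST \ {ε} = { 'c' } — overlaps FOLLOW(A) on { 'c' }: CONFLICT

X has no nullable alternative, so no FIRST/FOLLOW check is needed there.

So the grammar has 2 FIRST/FOLLOW conflicts (marked CONFLICT above).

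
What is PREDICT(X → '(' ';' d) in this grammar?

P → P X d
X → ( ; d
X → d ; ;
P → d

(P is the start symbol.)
{ '(' }

PREDICT(X → '(' ';' d) = (FIRST(RHS) \ {ε}) ∪ (FOLLOW(X) if ε ∈ FIRST(RHS), i.e. RHS ⇒* ε)
FIRST('(' ';' d) = { '(' }
ε ∉ FIRST('(' ';' d), so FOLLOW(X) is not added.
PREDICT(X → '(' ';' d) = { '(' }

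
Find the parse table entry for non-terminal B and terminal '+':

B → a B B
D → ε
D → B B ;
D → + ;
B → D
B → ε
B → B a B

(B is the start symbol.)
To find M[B, '+'], we find productions for B where '+' is in the predict set (PREDICT(N → α) = (FIRST(α) \ {ε}) ∪ (FOLLOW(N) if α ⇒* ε)).

Relevant sets:
  FIRST(D) = { '+', ';', 'a', ε }
  FIRST(B) = { '+', ';', 'a', ε }
  FOLLOW(B) = { $, '+', ';', 'a' }

B → a B B: PREDICT = { 'a' }
B → D: PREDICT = { $, '+', ';', 'a' }
  '+' is in predict set, so this production goes in M[B, '+']
B → ε: PREDICT = { $, '+', ';', 'a' }
  '+' is in predict set, so this production goes in M[B, '+']
B → B a B: PREDICT = { '+', ';', 'a' }
  '+' is in predict set, so this production goes in M[B, '+']

M[B, '+'] = B → D, B → ε, B → B a B  (a multiply-defined cell — the grammar is not LL(1))

Answer: B → D, B → ε, B → B a B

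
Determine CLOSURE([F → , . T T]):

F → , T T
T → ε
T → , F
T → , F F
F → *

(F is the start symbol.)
To compute CLOSURE, for each item [A → α.Bβ] where B is a non-terminal, add [B → .γ] for all productions B → γ; repeat for the newly added items until nothing changes.

Start with: [F → , . T T]
  [F → , . T T] has the dot before T: add [T → .], [T → . , F], [T → . , F F]
No further items can be added.

CLOSURE = { [F → , . T T], [T → . , F F], [T → . , F], [T → .] }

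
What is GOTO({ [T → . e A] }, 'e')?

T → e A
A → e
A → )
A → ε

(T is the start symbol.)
{ [A → . )], [A → . e], [A → .], [T → e . A] }

GOTO(I, 'e') = CLOSURE({ [A → αX.β] : [A → α.Xβ] ∈ I, X = 'e' })

Items with dot before 'e', with the dot advanced:
  [T → . e A] → [T → e . A]
Closure of the advanced items:
  [T → e . A] has the dot before A: add [A → . e], [A → . )], [A → .]

GOTO = { [A → . )], [A → . e], [A → .], [T → e . A] }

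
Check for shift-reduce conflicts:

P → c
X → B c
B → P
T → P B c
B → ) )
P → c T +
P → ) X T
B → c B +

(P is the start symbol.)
Yes — I3: [P → c .] vs [P → . ) X T]; I10: [P → c .] vs [B → . ) )]; I12: [B → P .] vs [B → . ) )]; I15: [B → ) ) .] vs [B → . ) )]

A shift-reduce conflict occurs when an LR(0) state has both:
  - a complete (reduce) item [A → α .] (dot at the end), and
  - a shift item [B → β . c γ] (dot before a terminal).

Augment with P' → P and build the canonical LR(0) collection (I0 = CLOSURE({[P' → . P]}), then GOTO on every symbol after a dot until no new states appear). It has 20 states:
  I0: { [P → . ) X T], [P → . c T +], [P → . c], [P' → . P] }  — shift
  I1: { [B → . ) )], [B → . P], [B → . c B +], [P → ) . X T], [P → . ) X T], [P → . c T +], [P → . c], [X → . B c] }  — shift
  I2: { [P' → P .] }  — accept
  I3: { [P → . ) X T], [P → . c T +], [P → . c], [P → c . T +], [P → c .], [T → . P B c] }  — shift, reduce
  I4: { [B → . ) )], [B → . P], [B → . c B +], [P → . ) X T], [P → . c T +], [P → . c], [T → P . B c] }  — shift
  I5: { [P → c T . +] }  — shift
  I6: { [P → c T + .] }  — reduce
  I7: { [B → ) . )], [B → . ) )], [B → . P], [B → . c B +], [P → ) . X T], [P → . ) X T], [P → . c T +], [P → . c], [X → . B c] }  — shift
  I8: { [T → P B . c] }  — shift
  I9: { [B → P .] }  — reduce
  I10: { [B → . ) )], [B → . P], [B → . c B +], [B → c . B +], [P → . ) X T], [P → . c T +], [P → . c], [P → c . T +], [P → c .], [T → . P B c] }  — shift, reduce
  I11: { [B → c B . +] }  — shift
  I12: { [B → . ) )], [B → . P], [B → . c B +], [B → P .], [P → . ) X T], [P → . c T +], [P → . c], [T → P . B c] }  — shift, reduce
  I13: { [B → c B + .] }  — reduce
  I14: { [T → P B c .] }  — reduce
  I15: { [B → ) ) .], [B → ) . )], [B → . ) )], [B → . P], [B → . c B +], [P → ) . X T], [P → . ) X T], [P → . c T +], [P → . c], [X → . B c] }  — shift, reduce
  I16: { [X → B . c] }  — shift
  I17: { [P → ) X . T], [P → . ) X T], [P → . c T +], [P → . c], [T → . P B c] }  — shift
  I18: { [P → ) X T .] }  — reduce
  I19: { [X → B c .] }  — reduce

I3 contains reduce item [P → c .] and shift items [P → . ) X T], [P → . c], [P → . c T +] — shift-reduce conflict.
I10 contains reduce item [P → c .] and shift items [B → . ) )], [B → . c B +], [P → . ) X T], [P → . c], [P → . c T +] — shift-reduce conflict.
I12 contains reduce item [B → P .] and shift items [B → . ) )], [B → . c B +], [P → . ) X T], [P → . c], [P → . c T +] — shift-reduce conflict.
I15 contains reduce item [B → ) ) .] and shift items [B → . ) )], [B → ) . )], [B → . c B +], [P → . ) X T], [P → . c], [P → . c T +] — shift-reduce conflict.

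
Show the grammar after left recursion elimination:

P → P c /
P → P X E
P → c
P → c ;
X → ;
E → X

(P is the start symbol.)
P → c P'
P → c ; P'
P' → c / P'
P' → X E P'
P' → ε
X → ;
E → X

P is directly left-recursive. The standard transformation for
  A → A α₁ | ... | A α_m | β₁ | ... | β_n
is
  A  → β₁ A' | ... | β_n A'
  A' → α₁ A' | ... | α_m A' | ε

P → c becomes P → c P'
P → c ; becomes P → c ; P'
P → P c / becomes P' → c / P'
P → P X E becomes P' → X E P'
Add P' → ε

Productions for other non-terminals are unchanged:
  X → ;
  E → X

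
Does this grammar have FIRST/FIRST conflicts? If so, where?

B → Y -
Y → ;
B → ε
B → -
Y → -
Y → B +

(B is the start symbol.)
A FIRST/FIRST conflict occurs when two productions N → α and N → β for the same non-terminal have FIRST(α) ∩ FIRST(β) ≠ ∅ (with ε ∈ FIRST of a nullable right-hand side, so two nullable alternatives also conflict).

FIRST sets of the non-terminals at (or reachable through a nullable prefix from) the front of some alternative:
  FIRST(Y) = { '+', '-', ';' }
  FIRST(B) = { '+', '-', ';', ε }

Productions for B:
  B → Y -: FIRST = { '+', '-', ';' }
  B → ε: FIRST = { ε }
  B → -: FIRST = { '-' }
Productions for Y:
  Y → ;: FIRST = { ';' }
  Y → -: FIRST = { '-' }
  Y → B +: FIRST = { '+', '-', ';' }

Conflict for B: B → Y - and B → -
  Overlap: { '-' }
Conflict for Y: Y → ; and Y → B +
  Overlap: { ';' }
Conflict for Y: Y → - and Y → B +
  Overlap: { '-' }

Answer: Yes. B → Y '-' / B → '-' on { '-' }; Y → ';' / Y → B '+' on { ';' }; Y → '-' / Y → B '+' on { '-' }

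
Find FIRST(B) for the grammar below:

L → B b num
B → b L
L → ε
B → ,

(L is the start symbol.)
{ ',', 'b' }

To compute FIRST(B), examine every production with B on the left-hand side, reading each right-hand side left to right until a non-nullable symbol is reached.

From B → b L:
  - b is a terminal: add 'b' and stop
From B → ,:
  - ',' is a terminal: add ',' and stop

Collecting: FIRST(B) = { ',', 'b' }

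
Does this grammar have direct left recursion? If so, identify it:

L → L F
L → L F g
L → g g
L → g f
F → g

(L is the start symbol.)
Yes, L is left-recursive

Direct left recursion occurs when N → N α for some non-terminal N (the right-hand side begins with the left-hand side itself).

L → L F: LEFT RECURSIVE (starts with L)
L → L F g: LEFT RECURSIVE (starts with L)
L → g g: starts with g
L → g f: starts with g
F → g: starts with g

The grammar has direct left recursion on: L.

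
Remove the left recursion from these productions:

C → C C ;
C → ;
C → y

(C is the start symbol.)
C → ; C'
C → y C'
C' → C ; C'
C' → ε

C is directly left-recursive. The standard transformation for
  A → A α₁ | ... | A α_m | β₁ | ... | β_n
is
  A  → β₁ A' | ... | β_n A'
  A' → α₁ A' | ... | α_m A' | ε

C → ; becomes C → ; C'
C → y becomes C → y C'
C → C C ; becomes C' → C ; C'
Add C' → ε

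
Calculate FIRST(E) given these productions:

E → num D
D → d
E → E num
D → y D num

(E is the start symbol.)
From E → num D:
  - num is a terminal: add 'num' and stop
From E → E num:
  - E is the symbol being defined: contributes nothing new
    E is not nullable, so stop

Collecting: FIRST(E) = { 'num' }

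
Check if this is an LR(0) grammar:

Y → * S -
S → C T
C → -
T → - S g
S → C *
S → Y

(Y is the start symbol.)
Augment with Y' → Y and build the canonical LR(0) collection (I0 = CLOSURE({[Y' → . Y]}), then GOTO on every symbol after a dot until no new states appear). It has 13 states:
  I0: { [Y → . * S -], [Y' → . Y] }  — shift
  I1: { [C → . -], [S → . C *], [S → . C T], [S → . Y], [Y → * . S -], [Y → . * S -] }  — shift
  I2: { [Y' → Y .] }  — accept
  I3: { [C → - .] }  — reduce
  I4: { [S → C . *], [S → C . T], [T → . - S g] }  — shift
  I5: { [Y → * S . -] }  — shift
  I6: { [S → Y .] }  — reduce
  I7: { [Y → * S - .] }  — reduce
  I8: { [S → C * .] }  — reduce
  I9: { [C → . -], [S → . C *], [S → . C T], [S → . Y], [T → - . S g], [Y → . * S -] }  — shift
  I10: { [S → C T .] }  — reduce
  I11: { [T → - S . g] }  — shift
  I12: { [T → - S g .] }  — reduce

Every state is either a pure shift/goto state or contains exactly one complete item and nothing to shift — no conflicts. The grammar is LR(0).

Answer: Yes, the grammar is LR(0)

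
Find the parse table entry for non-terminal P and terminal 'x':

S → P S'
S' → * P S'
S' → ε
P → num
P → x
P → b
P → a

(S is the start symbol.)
To find M[P, 'x'], we find productions for P where 'x' is in the predict set (PREDICT(N → α) = (FIRST(α) \ {ε}) ∪ (FOLLOW(N) if α ⇒* ε)).

P → num: PREDICT = { 'num' }
P → x: PREDICT = { 'x' }
  'x' is in predict set, so this production goes in M[P, 'x']
P → b: PREDICT = { 'b' }
P → a: PREDICT = { 'a' }

M[P, 'x'] = P → x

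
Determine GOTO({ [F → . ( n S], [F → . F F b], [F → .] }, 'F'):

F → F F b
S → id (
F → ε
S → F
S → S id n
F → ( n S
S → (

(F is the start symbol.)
GOTO(I, 'F') = CLOSURE({ [A → αX.β] : [A → α.Xβ] ∈ I, X = 'F' })

Items with dot before 'F', with the dot advanced:
  [F → . F F b] → [F → F . F b]
Closure of the advanced items:
  [F → F . F b] has the dot before F: add [F → . F F b], [F → .], [F → . ( n S]

GOTO = { [F → . ( n S], [F → . F F b], [F → .], [F → F . F b] }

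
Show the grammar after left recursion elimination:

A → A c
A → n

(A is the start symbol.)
A → n A'
A' → c A'
A' → ε

A is directly left-recursive. The standard transformation for
  A → A α₁ | ... | A α_m | β₁ | ... | β_n
is
  A  → β₁ A' | ... | β_n A'
  A' → α₁ A' | ... | α_m A' | ε

A → n becomes A → n A'
A → A c becomes A' → c A'
Add A' → ε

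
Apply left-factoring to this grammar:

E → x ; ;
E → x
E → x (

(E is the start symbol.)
E → x E'
E' → ; ;
E' → ε
E' → (

Left-factoring transforms A → αβ₁ | αβ₂ into A → αA' and A' → β₁ | β₂
(α is the longest common prefix among the alternatives). Repeat until
no nonterminal has two alternatives with a common prefix.

Round 1: E has alternatives sharing prefix 'x'. Introduce E': E → x E'
  Add: E' → ; ;
  Add: E' → ε
  Add: E' → (

No remaining common prefixes — done.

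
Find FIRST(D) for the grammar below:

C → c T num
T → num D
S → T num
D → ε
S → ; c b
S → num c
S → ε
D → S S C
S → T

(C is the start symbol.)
To compute FIRST(D), examine every production with D on the left-hand side, reading each right-hand side left to right until a non-nullable symbol is reached.

FIRST sets of the other non-terminals involved (by the same procedure, iterated to a fixed point):
  FIRST(S) = { ';', 'num', ε }
  FIRST(C) = { 'c' }

From D → ε:
  - ε-production, so ε ∈ FIRST(D)
From D → S S C:
  - S is a non-terminal: add FIRST(S) \ {ε} = { ';', 'num' }
    S is nullable, so continue to the next symbol
  - S is a non-terminal: add FIRST(S) \ {ε} = { ';', 'num' }
    S is nullable, so continue to the next symbol
  - C is a non-terminal: add FIRST(C) \ {ε} = { 'c' }
    C is not nullable, so stop

Collecting: FIRST(D) = { ';', 'c', 'num', ε }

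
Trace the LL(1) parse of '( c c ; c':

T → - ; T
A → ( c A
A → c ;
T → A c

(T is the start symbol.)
LL(1) parsing maintains a stack (initially the start symbol over $) and the input. At each step: if the stack top is a terminal, match it against the current input token; if it is a non-terminal N, replace it with the RHS of M[N, lookahead] (the unique production whose predict set contains the lookahead).

Stack is shown with the top on the left.

Stack      Input        Action
------------------------------
T $        ( c c ; c $  output T → A c
A c $      ( c c ; c $  output A → ( c A
( c A c $  ( c c ; c $  match '('
c A c $    c c ; c $    match 'c'
A c $      c ; c $      output A → c ;
c ; c $    c ; c $      match 'c'
; c $      ; c $        match ';'
c $        c $          match 'c'
$          $            accept

The string is accepted.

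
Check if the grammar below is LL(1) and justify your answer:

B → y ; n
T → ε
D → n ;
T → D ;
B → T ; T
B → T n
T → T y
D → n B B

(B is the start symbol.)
Relevant sets:
  FIRST(T) = { 'n', 'y', ε }
  FIRST(D) = { 'n' }
  FOLLOW(T) = { $, ';', 'n', 'y' }

For B:
  PREDICT(B → y ';' n) = { 'y' }
  PREDICT(B → T ';' T) = { ';', 'n', 'y' }
  PREDICT(B → T n) = { 'n', 'y' }
For T:
  PREDICT(T → ε) = { $, ';', 'n', 'y' }
  PREDICT(T → D ';') = { 'n' }
  PREDICT(T → T y) = { 'n', 'y' }
For D:
  PREDICT(D → n ';') = { 'n' }
  PREDICT(D → n B B) = { 'n' }

Conflict found: Predict set conflict for B: { 'y' }
The grammar is NOT LL(1).

Answer: No. Predict set conflict for B: { 'y' }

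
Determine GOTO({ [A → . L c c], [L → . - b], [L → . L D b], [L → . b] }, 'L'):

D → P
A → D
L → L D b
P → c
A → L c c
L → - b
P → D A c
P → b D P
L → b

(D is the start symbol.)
GOTO(I, 'L') = CLOSURE({ [A → αX.β] : [A → α.Xβ] ∈ I, X = 'L' })

Items with dot before 'L', with the dot advanced:
  [A → . L c c] → [A → L . c c]
  [L → . L D b] → [L → L . D b]
Closure of the advanced items:
  [L → L . D b] has the dot before D: add [D → . P]
  [D → . P] has the dot before P: add [P → . c], [P → . D A c], [P → . b D P]

GOTO = { [A → L . c c], [D → . P], [L → L . D b], [P → . D A c], [P → . b D P], [P → . c] }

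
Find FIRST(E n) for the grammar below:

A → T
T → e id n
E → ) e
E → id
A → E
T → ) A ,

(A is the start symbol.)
FIRST sets of the non-terminals involved (from the grammar, by fixed-point iteration):
  FIRST(E) = { ')', 'id' }

To compute FIRST(E n), process the symbols left to right:
Symbol E is a non-terminal. Add FIRST(E) \ {ε} = { ')', 'id' }
E is not nullable (ε ∉ FIRST(E)), so stop here.
FIRST(E n) = { ')', 'id' }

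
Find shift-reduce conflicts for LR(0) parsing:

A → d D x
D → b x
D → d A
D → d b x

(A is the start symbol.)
A shift-reduce conflict occurs when an LR(0) state has both:
  - a complete (reduce) item [A → α .] (dot at the end), and
  - a shift item [B → β . c γ] (dot before a terminal).

Augment with A' → A and build the canonical LR(0) collection (I0 = CLOSURE({[A' → . A]}), then GOTO on every symbol after a dot until no new states appear). It has 11 states:
  I0: { [A → . d D x], [A' → . A] }  — shift
  I1: { [A' → A .] }  — accept
  I2: { [A → d . D x], [D → . b x], [D → . d A], [D → . d b x] }  — shift
  I3: { [A → d D . x] }  — shift
  I4: { [D → b . x] }  — shift
  I5: { [A → . d D x], [D → d . A], [D → d . b x] }  — shift
  I6: { [D → d A .] }  — reduce
  I7: { [D → d b . x] }  — shift
  I8: { [D → d b x .] }  — reduce
  I9: { [D → b x .] }  — reduce
  I10: { [A → d D x .] }  — reduce

No state contains both a complete item and a shift item.

Answer: No shift-reduce conflicts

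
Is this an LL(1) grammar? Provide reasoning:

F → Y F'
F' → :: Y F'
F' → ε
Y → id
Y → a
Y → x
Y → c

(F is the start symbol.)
Relevant sets:
  FOLLOW(F') = { $ }

For F':
  PREDICT(F' → :: Y F') = { '::' }
  PREDICT(F' → ε) = { $ }
For Y:
  PREDICT(Y → id) = { 'id' }
  PREDICT(Y → a) = { 'a' }
  PREDICT(Y → x) = { 'x' }
  PREDICT(Y → c) = { 'c' }
F has a single production, so nothing to check there.

All predict sets are disjoint. The grammar IS LL(1).

Answer: Yes, the grammar is LL(1).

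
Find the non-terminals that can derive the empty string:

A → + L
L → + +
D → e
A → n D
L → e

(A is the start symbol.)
None

A non-terminal is nullable if it can derive ε (the empty string): either it has an ε-production, or it has a production whose right-hand side consists entirely of nullable non-terminals.

There are no ε-productions, so no non-terminal can derive ε.
No non-terminals are nullable.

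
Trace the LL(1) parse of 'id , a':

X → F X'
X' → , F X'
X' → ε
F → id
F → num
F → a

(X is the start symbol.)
Stack is shown with the top on the left.

Stack     Input     Action
--------------------------
X $       id , a $  output X → F X'
F X' $    id , a $  output F → id
id X' $   id , a $  match 'id'
X' $      , a $     output X' → , F X'
, F X' $  , a $     match ','
F X' $    a $       output F → a
a X' $    a $       match 'a'
X' $      $         output X' → ε
$         $         accept

The string is accepted.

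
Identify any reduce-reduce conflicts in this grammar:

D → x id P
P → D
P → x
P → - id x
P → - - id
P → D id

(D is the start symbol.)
A reduce-reduce conflict occurs when an LR(0) state has two complete items [A → α .] and [B → β .] — both call for a reduction, and with no lookahead the parser cannot choose between them.

Augment with D' → D and build the canonical LR(0) collection (I0 = CLOSURE({[D' → . D]}), then GOTO on every symbol after a dot until no new states appear). It has 13 states:
  I0: { [D → . x id P], [D' → . D] }  — shift
  I1: { [D' → D .] }  — accept
  I2: { [D → x . id P] }  — shift
  I3: { [D → . x id P], [D → x id . P], [P → . - - id], [P → . - id x], [P → . D id], [P → . D], [P → . x] }  — shift
  I4: { [P → - . - id], [P → - . id x] }  — shift
  I5: { [P → D . id], [P → D .] }  — shift, reduce
  I6: { [D → x id P .] }  — reduce
  I7: { [D → x . id P], [P → x .] }  — shift, reduce
  I8: { [P → D id .] }  — reduce
  I9: { [P → - - . id] }  — shift
  I10: { [P → - id . x] }  — shift
  I11: { [P → - id x .] }  — reduce
  I12: { [P → - - id .] }  — reduce

No state contains more than one complete item.

Answer: No reduce-reduce conflicts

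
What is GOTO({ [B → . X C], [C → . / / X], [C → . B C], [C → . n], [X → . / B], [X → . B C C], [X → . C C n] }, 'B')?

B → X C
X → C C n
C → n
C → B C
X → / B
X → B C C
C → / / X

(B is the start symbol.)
{ [B → . X C], [C → . / / X], [C → . B C], [C → . n], [C → B . C], [X → . / B], [X → . B C C], [X → . C C n], [X → B . C C] }

GOTO(I, 'B') = CLOSURE({ [A → αX.β] : [A → α.Xβ] ∈ I, X = 'B' })

Items with dot before 'B', with the dot advanced:
  [C → . B C] → [C → B . C]
  [X → . B C C] → [X → B . C C]
Closure of the advanced items:
  [C → B . C] has the dot before C: add [C → . n], [C → . B C], [C → . / / X]
  [C → . B C] has the dot before B: add [B → . X C]
  [B → . X C] has the dot before X: add [X → . C C n], [X → . / B], [X → . B C C]

GOTO = { [B → . X C], [C → . / / X], [C → . B C], [C → . n], [C → B . C], [X → . / B], [X → . B C C], [X → . C C n], [X → B . C C] }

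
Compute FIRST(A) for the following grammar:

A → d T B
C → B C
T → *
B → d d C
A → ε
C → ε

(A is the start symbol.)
From A → d T B:
  - d is a terminal: add 'd' and stop
From A → ε:
  - ε-production, so ε ∈ FIRST(A)

Collecting: FIRST(A) = { 'd', ε }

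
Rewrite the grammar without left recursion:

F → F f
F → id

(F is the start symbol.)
F → id F'
F' → f F'
F' → ε

F is directly left-recursive. The standard transformation for
  A → A α₁ | ... | A α_m | β₁ | ... | β_n
is
  A  → β₁ A' | ... | β_n A'
  A' → α₁ A' | ... | α_m A' | ε

F → id becomes F → id F'
F → F f becomes F' → f F'
Add F' → ε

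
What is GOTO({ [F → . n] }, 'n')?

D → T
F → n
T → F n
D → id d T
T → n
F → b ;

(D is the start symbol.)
{ [F → n .] }

GOTO(I, 'n') = CLOSURE({ [A → αX.β] : [A → α.Xβ] ∈ I, X = 'n' })

Items with dot before 'n', with the dot advanced:
  [F → . n] → [F → n .]
Closure adds nothing (no advanced item has the dot before a non-terminal).

GOTO = { [F → n .] }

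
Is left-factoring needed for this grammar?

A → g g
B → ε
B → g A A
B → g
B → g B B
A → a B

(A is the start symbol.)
Yes, B has productions with common prefix 'g'

Left-factoring is needed when two productions for the same non-terminal
share a common prefix on the right-hand side.

Productions for A:
  A → g g
  A → a B
Productions for B:
  B → ε
  B → g A A
  B → g
  B → g B B

Found common prefix 'g' in productions for B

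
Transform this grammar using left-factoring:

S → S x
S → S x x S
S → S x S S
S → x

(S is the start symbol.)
Left-factoring transforms A → αβ₁ | αβ₂ into A → αA' and A' → β₁ | β₂
(α is the longest common prefix among the alternatives). Repeat until
no nonterminal has two alternatives with a common prefix.

Round 1: S has alternatives sharing prefix 'S x'. Introduce S': S → S x S'
  Add: S' → ε
  Add: S' → x S
  Add: S' → S S

No remaining common prefixes — done.

Resulting grammar:
S → S x S'
S' → ε
S' → x S
S' → S S
S → x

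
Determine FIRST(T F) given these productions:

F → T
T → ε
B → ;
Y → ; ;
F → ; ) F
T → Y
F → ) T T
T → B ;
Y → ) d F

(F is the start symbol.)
FIRST sets of the non-terminals involved (from the grammar, by fixed-point iteration):
  FIRST(T) = { ')', ';', ε }
  FIRST(F) = { ')', ';', ε }

To compute FIRST(T F), process the symbols left to right:
Symbol T is a non-terminal. Add FIRST(T) \ {ε} = { ')', ';' }
T is nullable (ε ∈ FIRST(T)), continue to the next symbol.
Symbol F is a non-terminal. Add FIRST(F) \ {ε} = { ')', ';' }
F is nullable (ε ∈ FIRST(F)), continue to the next symbol.
All symbols are nullable, so ε is in the result.
FIRST(T F) = { ')', ';', ε }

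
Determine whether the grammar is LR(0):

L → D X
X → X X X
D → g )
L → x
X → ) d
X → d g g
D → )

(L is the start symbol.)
A grammar is LR(0) if no state in the canonical LR(0) collection has:
  - both a shift item (dot before a terminal) and a complete item (shift-reduce conflict), or
  - two or more complete items (reduce-reduce conflict; the accept item [L' → L .] counts as a complete item here).

Augment with L' → L and build the canonical LR(0) collection (I0 = CLOSURE({[L' → . L]}), then GOTO on every symbol after a dot until no new states appear). It has 15 states:
  I0: { [D → . )], [D → . g )], [L → . D X], [L → . x], [L' → . L] }  — shift
  I1: { [D → ) .] }  — reduce
  I2: { [L → D . X], [X → . ) d], [X → . X X X], [X → . d g g] }  — shift
  I3: { [L' → L .] }  — accept
  I4: { [D → g . )] }  — shift
  I5: { [L → x .] }  — reduce
  I6: { [D → g ) .] }  — reduce
  I7: { [X → ) . d] }  — shift
  I8: { [L → D X .], [X → . ) d], [X → . X X X], [X → . d g g], [X → X . X X] }  — shift, reduce
  I9: { [X → d . g g] }  — shift
  I10: { [X → d g . g] }  — shift
  I11: { [X → d g g .] }  — reduce
  I12: { [X → . ) d], [X → . X X X], [X → . d g g], [X → X . X X], [X → X X . X] }  — shift
  I13: { [X → . ) d], [X → . X X X], [X → . d g g], [X → X . X X], [X → X X . X], [X → X X X .] }  — shift, reduce
  I14: { [X → ) d .] }  — reduce

Conflict in state I8:
  Shift-reduce conflict between [L → D X .] and [X → . ) d]
So the grammar is NOT LR(0).

Answer: No. Shift-reduce conflict between [L → D X .] and [X → . ) d]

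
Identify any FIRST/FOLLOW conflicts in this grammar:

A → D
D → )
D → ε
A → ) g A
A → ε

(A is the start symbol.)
A FIRST/FOLLOW conflict occurs when a non-terminal N has a nullable alternative N → β (β ⇒* ε) and another alternative N → α with FIRST(α) ∩ FOLLOW(N) ≠ ∅: on such a lookahead the parser cannot decide between expanding α and letting N vanish via β.

Nullable non-terminals: A, D.
FIRST sets used below: FIRST(D) = { ')', ε }

A: nullable alternative(s) A → D, A → ε; FOLLOW(A) = { $ }
  A → D: FIRST \ {ε} = { ')' } — disjoint from FOLLOW(A)
  A → ) g A: FIRST \ {ε} = { ')' } — disjoint from FOLLOW(A)
  A → ε: FIRST \ {ε} = { } — disjoint from FOLLOW(A)

D: nullable alternative(s) D → ε; FOLLOW(D) = { $ }
  D → ): FIRST \ {ε} = { ')' } — disjoint from FOLLOW(D)
  D → ε: FIRST \ {ε} = { } — this is the only nullable alternative, skip

No FIRST/FOLLOW conflicts found.

Answer: No FIRST/FOLLOW conflicts.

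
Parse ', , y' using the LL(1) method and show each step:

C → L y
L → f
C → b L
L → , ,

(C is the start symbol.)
LL(1) parsing maintains a stack (initially the start symbol over $) and the input. At each step: if the stack top is a terminal, match it against the current input token; if it is a non-terminal N, replace it with the RHS of M[N, lookahead] (the unique production whose predict set contains the lookahead).

Stack is shown with the top on the left.

Stack    Input    Action
------------------------
C $      , , y $  output C → L y
L y $    , , y $  output L → , ,
, , y $  , , y $  match ','
, y $    , y $    match ','
y $      y $      match 'y'
$        $        accept

The string is accepted.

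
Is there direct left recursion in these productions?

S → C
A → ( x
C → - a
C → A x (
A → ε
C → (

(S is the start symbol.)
Direct left recursion occurs when N → N α for some non-terminal N (the right-hand side begins with the left-hand side itself).

S → C: starts with C
A → ( x: starts with '('
C → - a: starts with '-'
C → A x (: starts with A
A → ε: starts with ε
C → (: starts with '('

No direct left recursion found.

Answer: No direct left recursion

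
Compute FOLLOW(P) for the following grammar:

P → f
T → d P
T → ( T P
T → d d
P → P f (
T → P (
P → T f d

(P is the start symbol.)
To compute FOLLOW(P), find every occurrence of P on a right-hand side N → α P β: add FIRST(β) \ {ε}, and if β is empty or nullable also add FOLLOW(N). Iterate to a fixed point.

P is the start symbol, so $ ∈ FOLLOW(P).
In T → d P: P is at the end, add FOLLOW(T)
In T → ( T P: P is at the end, add FOLLOW(T)
In P → P f (: P is followed by f '(', add FIRST(f '(') \ {ε} = { 'f' }
In T → P (: P is followed by '(', add FIRST('(') \ {ε} = { '(' }

The FOLLOW sets referred to above (computed the same way, to a fixed point):
  FOLLOW(T) = { '(', 'd', 'f' }

Taking the union: FOLLOW(P) = { $, '(', 'd', 'f' }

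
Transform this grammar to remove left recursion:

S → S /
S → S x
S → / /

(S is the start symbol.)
S → / / S'
S' → / S'
S' → x S'
S' → ε

S is directly left-recursive. The standard transformation for
  A → A α₁ | ... | A α_m | β₁ | ... | β_n
is
  A  → β₁ A' | ... | β_n A'
  A' → α₁ A' | ... | α_m A' | ε

S → / / becomes S → / / S'
S → S / becomes S' → / S'
S → S x becomes S' → x S'
Add S' → ε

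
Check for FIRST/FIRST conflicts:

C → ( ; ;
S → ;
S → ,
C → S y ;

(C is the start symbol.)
FIRST sets of the non-terminals at (or reachable through a nullable prefix from) the front of some alternative:
  FIRST(S) = { ',', ';' }

Productions for C:
  C → ( ; ;: FIRST = { '(' }
  C → S y ;: FIRST = { ',', ';' }
Productions for S:
  S → ;: FIRST = { ';' }
  S → ,: FIRST = { ',' }

All alternatives of each non-terminal have pairwise disjoint FIRST sets.

Answer: No FIRST/FIRST conflicts.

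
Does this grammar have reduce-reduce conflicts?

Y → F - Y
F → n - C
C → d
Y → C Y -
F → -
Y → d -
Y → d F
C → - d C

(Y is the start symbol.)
Yes — I13: [F → - .] vs [Y → d - .]

A reduce-reduce conflict occurs when an LR(0) state has two complete items [A → α .] and [B → β .] — both call for a reduction, and with no lookahead the parser cannot choose between them.

Augment with Y' → Y and build the canonical LR(0) collection (I0 = CLOSURE({[Y' → . Y]}), then GOTO on every symbol after a dot until no new states appear). It has 19 states:
  I0: { [C → . - d C], [C → . d], [F → . -], [F → . n - C], [Y → . C Y -], [Y → . F - Y], [Y → . d -], [Y → . d F], [Y' → . Y] }  — shift
  I1: { [C → - . d C], [F → - .] }  — shift, reduce
  I2: { [C → . - d C], [C → . d], [F → . -], [F → . n - C], [Y → . C Y -], [Y → . F - Y], [Y → . d -], [Y → . d F], [Y → C . Y -] }  — shift
  I3: { [Y → F . - Y] }  — shift
  I4: { [Y' → Y .] }  — accept
  I5: { [C → d .], [F → . -], [F → . n - C], [Y → d . -], [Y → d . F] }  — shift, reduce
  I6: { [F → n . - C] }  — shift
  I7: { [C → . - d C], [C → . d], [F → n - . C] }  — shift
  I8: { [C → - . d C] }  — shift
  I9: { [F → n - C .] }  — reduce
  I10: { [C → d .] }  — reduce
  I11: { [C → - d . C], [C → . - d C], [C → . d] }  — shift
  I12: { [C → - d C .] }  — reduce
  I13: { [F → - .], [Y → d - .] }  — 2 reduces
  I14: { [Y → d F .] }  — reduce
  I15: { [C → . - d C], [C → . d], [F → . -], [F → . n - C], [Y → . C Y -], [Y → . F - Y], [Y → . d -], [Y → . d F], [Y → F - . Y] }  — shift
  I16: { [Y → F - Y .] }  — reduce
  I17: { [Y → C Y . -] }  — shift
  I18: { [Y → C Y - .] }  — reduce

I13 contains complete items [F → - .], [Y → d - .] — reduce-reduce conflict.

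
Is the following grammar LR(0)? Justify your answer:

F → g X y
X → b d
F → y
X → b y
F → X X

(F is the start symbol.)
Yes, the grammar is LR(0)

Augment with F' → F and build the canonical LR(0) collection (I0 = CLOSURE({[F' → . F]}), then GOTO on every symbol after a dot until no new states appear). It has 11 states:
  I0: { [F → . X X], [F → . g X y], [F → . y], [F' → . F], [X → . b d], [X → . b y] }  — shift
  I1: { [F' → F .] }  — accept
  I2: { [F → X . X], [X → . b d], [X → . b y] }  — shift
  I3: { [X → b . d], [X → b . y] }  — shift
  I4: { [F → g . X y], [X → . b d], [X → . b y] }  — shift
  I5: { [F → y .] }  — reduce
  I6: { [F → g X . y] }  — shift
  I7: { [F → g X y .] }  — reduce
  I8: { [X → b d .] }  — reduce
  I9: { [X → b y .] }  — reduce
  I10: { [F → X X .] }  — reduce

Every state is either a pure shift/goto state or contains exactly one complete item and nothing to shift — no conflicts. The grammar is LR(0).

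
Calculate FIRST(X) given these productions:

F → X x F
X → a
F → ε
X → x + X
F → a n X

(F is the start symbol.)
{ 'a', 'x' }

From X → a:
  - a is a terminal: add 'a' and stop
From X → x + X:
  - x is a terminal: add 'x' and stop

Collecting: FIRST(X) = { 'a', 'x' }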